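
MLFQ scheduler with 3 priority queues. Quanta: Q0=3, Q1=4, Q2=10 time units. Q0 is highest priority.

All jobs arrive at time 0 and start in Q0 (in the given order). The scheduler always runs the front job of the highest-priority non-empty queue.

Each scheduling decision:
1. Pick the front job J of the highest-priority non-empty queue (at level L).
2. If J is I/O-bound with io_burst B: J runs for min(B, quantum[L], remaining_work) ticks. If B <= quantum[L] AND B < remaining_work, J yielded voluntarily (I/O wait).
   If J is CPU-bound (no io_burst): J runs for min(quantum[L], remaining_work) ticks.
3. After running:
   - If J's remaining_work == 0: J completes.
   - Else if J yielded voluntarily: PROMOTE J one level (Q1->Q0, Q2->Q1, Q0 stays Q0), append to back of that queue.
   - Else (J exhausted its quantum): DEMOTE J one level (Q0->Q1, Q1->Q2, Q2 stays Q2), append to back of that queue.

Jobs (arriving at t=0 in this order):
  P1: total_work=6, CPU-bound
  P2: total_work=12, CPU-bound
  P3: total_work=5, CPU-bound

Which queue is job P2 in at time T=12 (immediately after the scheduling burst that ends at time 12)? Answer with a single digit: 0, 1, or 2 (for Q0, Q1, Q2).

Answer: 1

Derivation:
t=0-3: P1@Q0 runs 3, rem=3, quantum used, demote→Q1. Q0=[P2,P3] Q1=[P1] Q2=[]
t=3-6: P2@Q0 runs 3, rem=9, quantum used, demote→Q1. Q0=[P3] Q1=[P1,P2] Q2=[]
t=6-9: P3@Q0 runs 3, rem=2, quantum used, demote→Q1. Q0=[] Q1=[P1,P2,P3] Q2=[]
t=9-12: P1@Q1 runs 3, rem=0, completes. Q0=[] Q1=[P2,P3] Q2=[]
t=12-16: P2@Q1 runs 4, rem=5, quantum used, demote→Q2. Q0=[] Q1=[P3] Q2=[P2]
t=16-18: P3@Q1 runs 2, rem=0, completes. Q0=[] Q1=[] Q2=[P2]
t=18-23: P2@Q2 runs 5, rem=0, completes. Q0=[] Q1=[] Q2=[]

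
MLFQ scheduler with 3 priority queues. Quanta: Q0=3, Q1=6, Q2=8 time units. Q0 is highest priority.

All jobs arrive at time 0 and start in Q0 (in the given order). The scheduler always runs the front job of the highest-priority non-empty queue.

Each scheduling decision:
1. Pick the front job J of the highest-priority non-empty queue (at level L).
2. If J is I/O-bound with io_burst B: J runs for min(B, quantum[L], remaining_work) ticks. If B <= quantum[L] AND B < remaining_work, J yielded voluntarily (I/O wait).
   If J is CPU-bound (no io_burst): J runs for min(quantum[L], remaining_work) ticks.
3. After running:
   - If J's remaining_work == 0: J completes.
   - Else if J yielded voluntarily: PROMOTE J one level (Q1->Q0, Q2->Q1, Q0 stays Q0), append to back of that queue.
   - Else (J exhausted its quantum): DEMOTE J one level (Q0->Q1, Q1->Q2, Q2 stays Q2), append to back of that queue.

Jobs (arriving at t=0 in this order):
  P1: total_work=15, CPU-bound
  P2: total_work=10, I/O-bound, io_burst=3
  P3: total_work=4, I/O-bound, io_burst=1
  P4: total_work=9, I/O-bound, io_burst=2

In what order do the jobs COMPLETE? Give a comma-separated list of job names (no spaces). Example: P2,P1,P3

t=0-3: P1@Q0 runs 3, rem=12, quantum used, demote→Q1. Q0=[P2,P3,P4] Q1=[P1] Q2=[]
t=3-6: P2@Q0 runs 3, rem=7, I/O yield, promote→Q0. Q0=[P3,P4,P2] Q1=[P1] Q2=[]
t=6-7: P3@Q0 runs 1, rem=3, I/O yield, promote→Q0. Q0=[P4,P2,P3] Q1=[P1] Q2=[]
t=7-9: P4@Q0 runs 2, rem=7, I/O yield, promote→Q0. Q0=[P2,P3,P4] Q1=[P1] Q2=[]
t=9-12: P2@Q0 runs 3, rem=4, I/O yield, promote→Q0. Q0=[P3,P4,P2] Q1=[P1] Q2=[]
t=12-13: P3@Q0 runs 1, rem=2, I/O yield, promote→Q0. Q0=[P4,P2,P3] Q1=[P1] Q2=[]
t=13-15: P4@Q0 runs 2, rem=5, I/O yield, promote→Q0. Q0=[P2,P3,P4] Q1=[P1] Q2=[]
t=15-18: P2@Q0 runs 3, rem=1, I/O yield, promote→Q0. Q0=[P3,P4,P2] Q1=[P1] Q2=[]
t=18-19: P3@Q0 runs 1, rem=1, I/O yield, promote→Q0. Q0=[P4,P2,P3] Q1=[P1] Q2=[]
t=19-21: P4@Q0 runs 2, rem=3, I/O yield, promote→Q0. Q0=[P2,P3,P4] Q1=[P1] Q2=[]
t=21-22: P2@Q0 runs 1, rem=0, completes. Q0=[P3,P4] Q1=[P1] Q2=[]
t=22-23: P3@Q0 runs 1, rem=0, completes. Q0=[P4] Q1=[P1] Q2=[]
t=23-25: P4@Q0 runs 2, rem=1, I/O yield, promote→Q0. Q0=[P4] Q1=[P1] Q2=[]
t=25-26: P4@Q0 runs 1, rem=0, completes. Q0=[] Q1=[P1] Q2=[]
t=26-32: P1@Q1 runs 6, rem=6, quantum used, demote→Q2. Q0=[] Q1=[] Q2=[P1]
t=32-38: P1@Q2 runs 6, rem=0, completes. Q0=[] Q1=[] Q2=[]

Answer: P2,P3,P4,P1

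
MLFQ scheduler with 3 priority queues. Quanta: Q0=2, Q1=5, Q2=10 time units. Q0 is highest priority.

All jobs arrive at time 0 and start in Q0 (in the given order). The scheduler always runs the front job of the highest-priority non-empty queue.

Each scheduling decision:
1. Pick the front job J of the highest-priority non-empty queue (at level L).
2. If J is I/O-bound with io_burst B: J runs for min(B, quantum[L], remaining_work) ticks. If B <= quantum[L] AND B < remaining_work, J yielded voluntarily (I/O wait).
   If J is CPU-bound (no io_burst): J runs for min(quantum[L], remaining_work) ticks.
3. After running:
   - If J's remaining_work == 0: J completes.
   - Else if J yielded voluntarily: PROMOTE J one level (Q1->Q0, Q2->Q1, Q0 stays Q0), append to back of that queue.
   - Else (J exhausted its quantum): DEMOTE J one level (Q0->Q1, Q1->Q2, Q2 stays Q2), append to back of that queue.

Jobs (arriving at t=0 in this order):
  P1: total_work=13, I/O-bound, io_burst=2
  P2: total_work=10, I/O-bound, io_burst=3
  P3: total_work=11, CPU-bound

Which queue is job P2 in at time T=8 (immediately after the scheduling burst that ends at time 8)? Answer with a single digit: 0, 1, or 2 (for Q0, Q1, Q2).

Answer: 1

Derivation:
t=0-2: P1@Q0 runs 2, rem=11, I/O yield, promote→Q0. Q0=[P2,P3,P1] Q1=[] Q2=[]
t=2-4: P2@Q0 runs 2, rem=8, quantum used, demote→Q1. Q0=[P3,P1] Q1=[P2] Q2=[]
t=4-6: P3@Q0 runs 2, rem=9, quantum used, demote→Q1. Q0=[P1] Q1=[P2,P3] Q2=[]
t=6-8: P1@Q0 runs 2, rem=9, I/O yield, promote→Q0. Q0=[P1] Q1=[P2,P3] Q2=[]
t=8-10: P1@Q0 runs 2, rem=7, I/O yield, promote→Q0. Q0=[P1] Q1=[P2,P3] Q2=[]
t=10-12: P1@Q0 runs 2, rem=5, I/O yield, promote→Q0. Q0=[P1] Q1=[P2,P3] Q2=[]
t=12-14: P1@Q0 runs 2, rem=3, I/O yield, promote→Q0. Q0=[P1] Q1=[P2,P3] Q2=[]
t=14-16: P1@Q0 runs 2, rem=1, I/O yield, promote→Q0. Q0=[P1] Q1=[P2,P3] Q2=[]
t=16-17: P1@Q0 runs 1, rem=0, completes. Q0=[] Q1=[P2,P3] Q2=[]
t=17-20: P2@Q1 runs 3, rem=5, I/O yield, promote→Q0. Q0=[P2] Q1=[P3] Q2=[]
t=20-22: P2@Q0 runs 2, rem=3, quantum used, demote→Q1. Q0=[] Q1=[P3,P2] Q2=[]
t=22-27: P3@Q1 runs 5, rem=4, quantum used, demote→Q2. Q0=[] Q1=[P2] Q2=[P3]
t=27-30: P2@Q1 runs 3, rem=0, completes. Q0=[] Q1=[] Q2=[P3]
t=30-34: P3@Q2 runs 4, rem=0, completes. Q0=[] Q1=[] Q2=[]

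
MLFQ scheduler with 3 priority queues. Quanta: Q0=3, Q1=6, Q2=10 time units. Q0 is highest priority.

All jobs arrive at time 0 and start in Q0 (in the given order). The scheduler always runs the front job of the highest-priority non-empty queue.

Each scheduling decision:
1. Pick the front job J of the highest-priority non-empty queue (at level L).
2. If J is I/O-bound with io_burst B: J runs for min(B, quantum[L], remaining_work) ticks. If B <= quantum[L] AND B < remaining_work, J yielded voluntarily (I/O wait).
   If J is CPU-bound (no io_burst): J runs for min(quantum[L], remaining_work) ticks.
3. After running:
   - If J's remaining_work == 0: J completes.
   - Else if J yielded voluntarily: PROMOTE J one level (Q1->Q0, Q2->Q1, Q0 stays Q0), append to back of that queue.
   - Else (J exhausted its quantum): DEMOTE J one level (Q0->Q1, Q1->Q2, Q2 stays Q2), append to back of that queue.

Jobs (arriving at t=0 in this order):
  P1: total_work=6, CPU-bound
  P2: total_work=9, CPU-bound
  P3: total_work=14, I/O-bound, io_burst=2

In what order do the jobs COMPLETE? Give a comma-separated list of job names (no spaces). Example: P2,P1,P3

t=0-3: P1@Q0 runs 3, rem=3, quantum used, demote→Q1. Q0=[P2,P3] Q1=[P1] Q2=[]
t=3-6: P2@Q0 runs 3, rem=6, quantum used, demote→Q1. Q0=[P3] Q1=[P1,P2] Q2=[]
t=6-8: P3@Q0 runs 2, rem=12, I/O yield, promote→Q0. Q0=[P3] Q1=[P1,P2] Q2=[]
t=8-10: P3@Q0 runs 2, rem=10, I/O yield, promote→Q0. Q0=[P3] Q1=[P1,P2] Q2=[]
t=10-12: P3@Q0 runs 2, rem=8, I/O yield, promote→Q0. Q0=[P3] Q1=[P1,P2] Q2=[]
t=12-14: P3@Q0 runs 2, rem=6, I/O yield, promote→Q0. Q0=[P3] Q1=[P1,P2] Q2=[]
t=14-16: P3@Q0 runs 2, rem=4, I/O yield, promote→Q0. Q0=[P3] Q1=[P1,P2] Q2=[]
t=16-18: P3@Q0 runs 2, rem=2, I/O yield, promote→Q0. Q0=[P3] Q1=[P1,P2] Q2=[]
t=18-20: P3@Q0 runs 2, rem=0, completes. Q0=[] Q1=[P1,P2] Q2=[]
t=20-23: P1@Q1 runs 3, rem=0, completes. Q0=[] Q1=[P2] Q2=[]
t=23-29: P2@Q1 runs 6, rem=0, completes. Q0=[] Q1=[] Q2=[]

Answer: P3,P1,P2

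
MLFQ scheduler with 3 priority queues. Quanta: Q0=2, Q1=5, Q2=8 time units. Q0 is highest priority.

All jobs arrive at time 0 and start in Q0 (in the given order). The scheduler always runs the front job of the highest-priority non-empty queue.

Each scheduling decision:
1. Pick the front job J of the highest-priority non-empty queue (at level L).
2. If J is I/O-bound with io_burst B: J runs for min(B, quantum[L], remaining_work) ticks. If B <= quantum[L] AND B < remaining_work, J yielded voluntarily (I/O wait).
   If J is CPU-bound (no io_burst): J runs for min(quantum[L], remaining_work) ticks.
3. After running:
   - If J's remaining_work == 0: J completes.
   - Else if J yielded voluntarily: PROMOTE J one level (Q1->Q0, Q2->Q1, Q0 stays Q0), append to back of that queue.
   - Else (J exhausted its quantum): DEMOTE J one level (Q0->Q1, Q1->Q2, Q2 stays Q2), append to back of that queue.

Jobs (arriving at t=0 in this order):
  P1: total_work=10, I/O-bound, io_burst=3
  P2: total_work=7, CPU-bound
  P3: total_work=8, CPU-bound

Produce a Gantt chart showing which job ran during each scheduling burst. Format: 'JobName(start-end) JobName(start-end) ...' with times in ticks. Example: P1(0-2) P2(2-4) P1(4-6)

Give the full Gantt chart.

Answer: P1(0-2) P2(2-4) P3(4-6) P1(6-9) P1(9-11) P2(11-16) P3(16-21) P1(21-24) P3(24-25)

Derivation:
t=0-2: P1@Q0 runs 2, rem=8, quantum used, demote→Q1. Q0=[P2,P3] Q1=[P1] Q2=[]
t=2-4: P2@Q0 runs 2, rem=5, quantum used, demote→Q1. Q0=[P3] Q1=[P1,P2] Q2=[]
t=4-6: P3@Q0 runs 2, rem=6, quantum used, demote→Q1. Q0=[] Q1=[P1,P2,P3] Q2=[]
t=6-9: P1@Q1 runs 3, rem=5, I/O yield, promote→Q0. Q0=[P1] Q1=[P2,P3] Q2=[]
t=9-11: P1@Q0 runs 2, rem=3, quantum used, demote→Q1. Q0=[] Q1=[P2,P3,P1] Q2=[]
t=11-16: P2@Q1 runs 5, rem=0, completes. Q0=[] Q1=[P3,P1] Q2=[]
t=16-21: P3@Q1 runs 5, rem=1, quantum used, demote→Q2. Q0=[] Q1=[P1] Q2=[P3]
t=21-24: P1@Q1 runs 3, rem=0, completes. Q0=[] Q1=[] Q2=[P3]
t=24-25: P3@Q2 runs 1, rem=0, completes. Q0=[] Q1=[] Q2=[]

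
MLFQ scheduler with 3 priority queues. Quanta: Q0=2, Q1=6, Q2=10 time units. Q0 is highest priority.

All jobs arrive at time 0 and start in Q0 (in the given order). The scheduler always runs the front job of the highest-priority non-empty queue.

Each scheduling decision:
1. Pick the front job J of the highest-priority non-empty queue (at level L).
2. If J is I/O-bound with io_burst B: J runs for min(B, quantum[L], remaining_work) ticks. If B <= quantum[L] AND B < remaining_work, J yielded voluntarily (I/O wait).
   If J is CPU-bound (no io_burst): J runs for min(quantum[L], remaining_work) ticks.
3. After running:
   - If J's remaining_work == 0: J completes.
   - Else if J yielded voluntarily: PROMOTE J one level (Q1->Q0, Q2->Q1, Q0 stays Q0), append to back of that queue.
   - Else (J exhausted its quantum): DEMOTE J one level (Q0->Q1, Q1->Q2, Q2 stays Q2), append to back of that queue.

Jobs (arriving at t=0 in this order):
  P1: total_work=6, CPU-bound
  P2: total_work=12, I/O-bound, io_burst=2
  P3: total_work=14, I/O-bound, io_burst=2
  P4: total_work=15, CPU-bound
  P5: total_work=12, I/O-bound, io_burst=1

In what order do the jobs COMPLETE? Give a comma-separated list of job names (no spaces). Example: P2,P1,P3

Answer: P2,P3,P5,P1,P4

Derivation:
t=0-2: P1@Q0 runs 2, rem=4, quantum used, demote→Q1. Q0=[P2,P3,P4,P5] Q1=[P1] Q2=[]
t=2-4: P2@Q0 runs 2, rem=10, I/O yield, promote→Q0. Q0=[P3,P4,P5,P2] Q1=[P1] Q2=[]
t=4-6: P3@Q0 runs 2, rem=12, I/O yield, promote→Q0. Q0=[P4,P5,P2,P3] Q1=[P1] Q2=[]
t=6-8: P4@Q0 runs 2, rem=13, quantum used, demote→Q1. Q0=[P5,P2,P3] Q1=[P1,P4] Q2=[]
t=8-9: P5@Q0 runs 1, rem=11, I/O yield, promote→Q0. Q0=[P2,P3,P5] Q1=[P1,P4] Q2=[]
t=9-11: P2@Q0 runs 2, rem=8, I/O yield, promote→Q0. Q0=[P3,P5,P2] Q1=[P1,P4] Q2=[]
t=11-13: P3@Q0 runs 2, rem=10, I/O yield, promote→Q0. Q0=[P5,P2,P3] Q1=[P1,P4] Q2=[]
t=13-14: P5@Q0 runs 1, rem=10, I/O yield, promote→Q0. Q0=[P2,P3,P5] Q1=[P1,P4] Q2=[]
t=14-16: P2@Q0 runs 2, rem=6, I/O yield, promote→Q0. Q0=[P3,P5,P2] Q1=[P1,P4] Q2=[]
t=16-18: P3@Q0 runs 2, rem=8, I/O yield, promote→Q0. Q0=[P5,P2,P3] Q1=[P1,P4] Q2=[]
t=18-19: P5@Q0 runs 1, rem=9, I/O yield, promote→Q0. Q0=[P2,P3,P5] Q1=[P1,P4] Q2=[]
t=19-21: P2@Q0 runs 2, rem=4, I/O yield, promote→Q0. Q0=[P3,P5,P2] Q1=[P1,P4] Q2=[]
t=21-23: P3@Q0 runs 2, rem=6, I/O yield, promote→Q0. Q0=[P5,P2,P3] Q1=[P1,P4] Q2=[]
t=23-24: P5@Q0 runs 1, rem=8, I/O yield, promote→Q0. Q0=[P2,P3,P5] Q1=[P1,P4] Q2=[]
t=24-26: P2@Q0 runs 2, rem=2, I/O yield, promote→Q0. Q0=[P3,P5,P2] Q1=[P1,P4] Q2=[]
t=26-28: P3@Q0 runs 2, rem=4, I/O yield, promote→Q0. Q0=[P5,P2,P3] Q1=[P1,P4] Q2=[]
t=28-29: P5@Q0 runs 1, rem=7, I/O yield, promote→Q0. Q0=[P2,P3,P5] Q1=[P1,P4] Q2=[]
t=29-31: P2@Q0 runs 2, rem=0, completes. Q0=[P3,P5] Q1=[P1,P4] Q2=[]
t=31-33: P3@Q0 runs 2, rem=2, I/O yield, promote→Q0. Q0=[P5,P3] Q1=[P1,P4] Q2=[]
t=33-34: P5@Q0 runs 1, rem=6, I/O yield, promote→Q0. Q0=[P3,P5] Q1=[P1,P4] Q2=[]
t=34-36: P3@Q0 runs 2, rem=0, completes. Q0=[P5] Q1=[P1,P4] Q2=[]
t=36-37: P5@Q0 runs 1, rem=5, I/O yield, promote→Q0. Q0=[P5] Q1=[P1,P4] Q2=[]
t=37-38: P5@Q0 runs 1, rem=4, I/O yield, promote→Q0. Q0=[P5] Q1=[P1,P4] Q2=[]
t=38-39: P5@Q0 runs 1, rem=3, I/O yield, promote→Q0. Q0=[P5] Q1=[P1,P4] Q2=[]
t=39-40: P5@Q0 runs 1, rem=2, I/O yield, promote→Q0. Q0=[P5] Q1=[P1,P4] Q2=[]
t=40-41: P5@Q0 runs 1, rem=1, I/O yield, promote→Q0. Q0=[P5] Q1=[P1,P4] Q2=[]
t=41-42: P5@Q0 runs 1, rem=0, completes. Q0=[] Q1=[P1,P4] Q2=[]
t=42-46: P1@Q1 runs 4, rem=0, completes. Q0=[] Q1=[P4] Q2=[]
t=46-52: P4@Q1 runs 6, rem=7, quantum used, demote→Q2. Q0=[] Q1=[] Q2=[P4]
t=52-59: P4@Q2 runs 7, rem=0, completes. Q0=[] Q1=[] Q2=[]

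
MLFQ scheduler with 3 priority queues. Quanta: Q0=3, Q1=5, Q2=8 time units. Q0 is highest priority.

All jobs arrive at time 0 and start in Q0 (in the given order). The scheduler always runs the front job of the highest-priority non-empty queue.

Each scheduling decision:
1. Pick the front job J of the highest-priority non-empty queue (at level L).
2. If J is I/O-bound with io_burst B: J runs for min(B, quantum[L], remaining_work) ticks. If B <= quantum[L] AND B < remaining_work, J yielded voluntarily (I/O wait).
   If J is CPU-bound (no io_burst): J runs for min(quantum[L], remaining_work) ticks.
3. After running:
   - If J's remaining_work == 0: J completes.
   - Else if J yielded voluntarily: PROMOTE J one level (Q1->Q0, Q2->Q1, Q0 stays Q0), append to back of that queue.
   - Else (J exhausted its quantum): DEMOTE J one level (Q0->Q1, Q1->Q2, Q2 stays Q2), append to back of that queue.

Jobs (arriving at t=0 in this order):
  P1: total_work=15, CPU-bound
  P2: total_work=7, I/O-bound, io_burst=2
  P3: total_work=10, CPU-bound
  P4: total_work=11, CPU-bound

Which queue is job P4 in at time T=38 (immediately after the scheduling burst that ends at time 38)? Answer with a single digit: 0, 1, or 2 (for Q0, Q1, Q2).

Answer: 2

Derivation:
t=0-3: P1@Q0 runs 3, rem=12, quantum used, demote→Q1. Q0=[P2,P3,P4] Q1=[P1] Q2=[]
t=3-5: P2@Q0 runs 2, rem=5, I/O yield, promote→Q0. Q0=[P3,P4,P2] Q1=[P1] Q2=[]
t=5-8: P3@Q0 runs 3, rem=7, quantum used, demote→Q1. Q0=[P4,P2] Q1=[P1,P3] Q2=[]
t=8-11: P4@Q0 runs 3, rem=8, quantum used, demote→Q1. Q0=[P2] Q1=[P1,P3,P4] Q2=[]
t=11-13: P2@Q0 runs 2, rem=3, I/O yield, promote→Q0. Q0=[P2] Q1=[P1,P3,P4] Q2=[]
t=13-15: P2@Q0 runs 2, rem=1, I/O yield, promote→Q0. Q0=[P2] Q1=[P1,P3,P4] Q2=[]
t=15-16: P2@Q0 runs 1, rem=0, completes. Q0=[] Q1=[P1,P3,P4] Q2=[]
t=16-21: P1@Q1 runs 5, rem=7, quantum used, demote→Q2. Q0=[] Q1=[P3,P4] Q2=[P1]
t=21-26: P3@Q1 runs 5, rem=2, quantum used, demote→Q2. Q0=[] Q1=[P4] Q2=[P1,P3]
t=26-31: P4@Q1 runs 5, rem=3, quantum used, demote→Q2. Q0=[] Q1=[] Q2=[P1,P3,P4]
t=31-38: P1@Q2 runs 7, rem=0, completes. Q0=[] Q1=[] Q2=[P3,P4]
t=38-40: P3@Q2 runs 2, rem=0, completes. Q0=[] Q1=[] Q2=[P4]
t=40-43: P4@Q2 runs 3, rem=0, completes. Q0=[] Q1=[] Q2=[]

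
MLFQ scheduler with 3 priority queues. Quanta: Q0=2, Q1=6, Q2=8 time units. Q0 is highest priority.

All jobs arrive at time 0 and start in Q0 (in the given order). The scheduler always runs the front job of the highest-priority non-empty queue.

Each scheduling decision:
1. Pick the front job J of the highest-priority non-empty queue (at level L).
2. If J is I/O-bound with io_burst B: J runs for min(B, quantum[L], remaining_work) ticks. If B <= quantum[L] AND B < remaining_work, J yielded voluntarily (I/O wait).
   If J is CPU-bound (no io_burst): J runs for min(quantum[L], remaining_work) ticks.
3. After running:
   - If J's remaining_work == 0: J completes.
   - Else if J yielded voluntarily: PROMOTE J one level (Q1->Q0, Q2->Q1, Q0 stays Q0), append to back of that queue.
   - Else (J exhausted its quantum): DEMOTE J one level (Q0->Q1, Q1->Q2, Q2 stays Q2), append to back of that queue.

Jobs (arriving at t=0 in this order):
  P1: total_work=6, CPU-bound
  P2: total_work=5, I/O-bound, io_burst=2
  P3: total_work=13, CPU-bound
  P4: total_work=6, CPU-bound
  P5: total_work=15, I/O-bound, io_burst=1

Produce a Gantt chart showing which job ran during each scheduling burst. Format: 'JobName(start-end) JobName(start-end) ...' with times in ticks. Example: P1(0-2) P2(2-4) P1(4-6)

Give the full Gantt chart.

Answer: P1(0-2) P2(2-4) P3(4-6) P4(6-8) P5(8-9) P2(9-11) P5(11-12) P2(12-13) P5(13-14) P5(14-15) P5(15-16) P5(16-17) P5(17-18) P5(18-19) P5(19-20) P5(20-21) P5(21-22) P5(22-23) P5(23-24) P5(24-25) P5(25-26) P1(26-30) P3(30-36) P4(36-40) P3(40-45)

Derivation:
t=0-2: P1@Q0 runs 2, rem=4, quantum used, demote→Q1. Q0=[P2,P3,P4,P5] Q1=[P1] Q2=[]
t=2-4: P2@Q0 runs 2, rem=3, I/O yield, promote→Q0. Q0=[P3,P4,P5,P2] Q1=[P1] Q2=[]
t=4-6: P3@Q0 runs 2, rem=11, quantum used, demote→Q1. Q0=[P4,P5,P2] Q1=[P1,P3] Q2=[]
t=6-8: P4@Q0 runs 2, rem=4, quantum used, demote→Q1. Q0=[P5,P2] Q1=[P1,P3,P4] Q2=[]
t=8-9: P5@Q0 runs 1, rem=14, I/O yield, promote→Q0. Q0=[P2,P5] Q1=[P1,P3,P4] Q2=[]
t=9-11: P2@Q0 runs 2, rem=1, I/O yield, promote→Q0. Q0=[P5,P2] Q1=[P1,P3,P4] Q2=[]
t=11-12: P5@Q0 runs 1, rem=13, I/O yield, promote→Q0. Q0=[P2,P5] Q1=[P1,P3,P4] Q2=[]
t=12-13: P2@Q0 runs 1, rem=0, completes. Q0=[P5] Q1=[P1,P3,P4] Q2=[]
t=13-14: P5@Q0 runs 1, rem=12, I/O yield, promote→Q0. Q0=[P5] Q1=[P1,P3,P4] Q2=[]
t=14-15: P5@Q0 runs 1, rem=11, I/O yield, promote→Q0. Q0=[P5] Q1=[P1,P3,P4] Q2=[]
t=15-16: P5@Q0 runs 1, rem=10, I/O yield, promote→Q0. Q0=[P5] Q1=[P1,P3,P4] Q2=[]
t=16-17: P5@Q0 runs 1, rem=9, I/O yield, promote→Q0. Q0=[P5] Q1=[P1,P3,P4] Q2=[]
t=17-18: P5@Q0 runs 1, rem=8, I/O yield, promote→Q0. Q0=[P5] Q1=[P1,P3,P4] Q2=[]
t=18-19: P5@Q0 runs 1, rem=7, I/O yield, promote→Q0. Q0=[P5] Q1=[P1,P3,P4] Q2=[]
t=19-20: P5@Q0 runs 1, rem=6, I/O yield, promote→Q0. Q0=[P5] Q1=[P1,P3,P4] Q2=[]
t=20-21: P5@Q0 runs 1, rem=5, I/O yield, promote→Q0. Q0=[P5] Q1=[P1,P3,P4] Q2=[]
t=21-22: P5@Q0 runs 1, rem=4, I/O yield, promote→Q0. Q0=[P5] Q1=[P1,P3,P4] Q2=[]
t=22-23: P5@Q0 runs 1, rem=3, I/O yield, promote→Q0. Q0=[P5] Q1=[P1,P3,P4] Q2=[]
t=23-24: P5@Q0 runs 1, rem=2, I/O yield, promote→Q0. Q0=[P5] Q1=[P1,P3,P4] Q2=[]
t=24-25: P5@Q0 runs 1, rem=1, I/O yield, promote→Q0. Q0=[P5] Q1=[P1,P3,P4] Q2=[]
t=25-26: P5@Q0 runs 1, rem=0, completes. Q0=[] Q1=[P1,P3,P4] Q2=[]
t=26-30: P1@Q1 runs 4, rem=0, completes. Q0=[] Q1=[P3,P4] Q2=[]
t=30-36: P3@Q1 runs 6, rem=5, quantum used, demote→Q2. Q0=[] Q1=[P4] Q2=[P3]
t=36-40: P4@Q1 runs 4, rem=0, completes. Q0=[] Q1=[] Q2=[P3]
t=40-45: P3@Q2 runs 5, rem=0, completes. Q0=[] Q1=[] Q2=[]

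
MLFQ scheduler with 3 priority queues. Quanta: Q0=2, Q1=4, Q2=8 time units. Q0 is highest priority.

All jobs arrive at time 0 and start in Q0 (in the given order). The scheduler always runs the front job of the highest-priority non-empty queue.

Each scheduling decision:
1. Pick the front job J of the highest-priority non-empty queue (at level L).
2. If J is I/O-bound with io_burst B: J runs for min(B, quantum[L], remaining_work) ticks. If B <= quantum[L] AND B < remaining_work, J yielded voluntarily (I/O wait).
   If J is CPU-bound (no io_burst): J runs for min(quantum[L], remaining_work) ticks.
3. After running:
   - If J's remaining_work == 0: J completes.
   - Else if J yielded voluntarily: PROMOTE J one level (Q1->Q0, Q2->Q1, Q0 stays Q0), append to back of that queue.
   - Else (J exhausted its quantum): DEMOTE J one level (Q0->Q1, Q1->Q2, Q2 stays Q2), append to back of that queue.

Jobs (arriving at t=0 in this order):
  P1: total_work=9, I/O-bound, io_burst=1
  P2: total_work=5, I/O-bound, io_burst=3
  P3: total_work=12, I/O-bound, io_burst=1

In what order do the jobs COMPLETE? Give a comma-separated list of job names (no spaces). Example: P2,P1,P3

t=0-1: P1@Q0 runs 1, rem=8, I/O yield, promote→Q0. Q0=[P2,P3,P1] Q1=[] Q2=[]
t=1-3: P2@Q0 runs 2, rem=3, quantum used, demote→Q1. Q0=[P3,P1] Q1=[P2] Q2=[]
t=3-4: P3@Q0 runs 1, rem=11, I/O yield, promote→Q0. Q0=[P1,P3] Q1=[P2] Q2=[]
t=4-5: P1@Q0 runs 1, rem=7, I/O yield, promote→Q0. Q0=[P3,P1] Q1=[P2] Q2=[]
t=5-6: P3@Q0 runs 1, rem=10, I/O yield, promote→Q0. Q0=[P1,P3] Q1=[P2] Q2=[]
t=6-7: P1@Q0 runs 1, rem=6, I/O yield, promote→Q0. Q0=[P3,P1] Q1=[P2] Q2=[]
t=7-8: P3@Q0 runs 1, rem=9, I/O yield, promote→Q0. Q0=[P1,P3] Q1=[P2] Q2=[]
t=8-9: P1@Q0 runs 1, rem=5, I/O yield, promote→Q0. Q0=[P3,P1] Q1=[P2] Q2=[]
t=9-10: P3@Q0 runs 1, rem=8, I/O yield, promote→Q0. Q0=[P1,P3] Q1=[P2] Q2=[]
t=10-11: P1@Q0 runs 1, rem=4, I/O yield, promote→Q0. Q0=[P3,P1] Q1=[P2] Q2=[]
t=11-12: P3@Q0 runs 1, rem=7, I/O yield, promote→Q0. Q0=[P1,P3] Q1=[P2] Q2=[]
t=12-13: P1@Q0 runs 1, rem=3, I/O yield, promote→Q0. Q0=[P3,P1] Q1=[P2] Q2=[]
t=13-14: P3@Q0 runs 1, rem=6, I/O yield, promote→Q0. Q0=[P1,P3] Q1=[P2] Q2=[]
t=14-15: P1@Q0 runs 1, rem=2, I/O yield, promote→Q0. Q0=[P3,P1] Q1=[P2] Q2=[]
t=15-16: P3@Q0 runs 1, rem=5, I/O yield, promote→Q0. Q0=[P1,P3] Q1=[P2] Q2=[]
t=16-17: P1@Q0 runs 1, rem=1, I/O yield, promote→Q0. Q0=[P3,P1] Q1=[P2] Q2=[]
t=17-18: P3@Q0 runs 1, rem=4, I/O yield, promote→Q0. Q0=[P1,P3] Q1=[P2] Q2=[]
t=18-19: P1@Q0 runs 1, rem=0, completes. Q0=[P3] Q1=[P2] Q2=[]
t=19-20: P3@Q0 runs 1, rem=3, I/O yield, promote→Q0. Q0=[P3] Q1=[P2] Q2=[]
t=20-21: P3@Q0 runs 1, rem=2, I/O yield, promote→Q0. Q0=[P3] Q1=[P2] Q2=[]
t=21-22: P3@Q0 runs 1, rem=1, I/O yield, promote→Q0. Q0=[P3] Q1=[P2] Q2=[]
t=22-23: P3@Q0 runs 1, rem=0, completes. Q0=[] Q1=[P2] Q2=[]
t=23-26: P2@Q1 runs 3, rem=0, completes. Q0=[] Q1=[] Q2=[]

Answer: P1,P3,P2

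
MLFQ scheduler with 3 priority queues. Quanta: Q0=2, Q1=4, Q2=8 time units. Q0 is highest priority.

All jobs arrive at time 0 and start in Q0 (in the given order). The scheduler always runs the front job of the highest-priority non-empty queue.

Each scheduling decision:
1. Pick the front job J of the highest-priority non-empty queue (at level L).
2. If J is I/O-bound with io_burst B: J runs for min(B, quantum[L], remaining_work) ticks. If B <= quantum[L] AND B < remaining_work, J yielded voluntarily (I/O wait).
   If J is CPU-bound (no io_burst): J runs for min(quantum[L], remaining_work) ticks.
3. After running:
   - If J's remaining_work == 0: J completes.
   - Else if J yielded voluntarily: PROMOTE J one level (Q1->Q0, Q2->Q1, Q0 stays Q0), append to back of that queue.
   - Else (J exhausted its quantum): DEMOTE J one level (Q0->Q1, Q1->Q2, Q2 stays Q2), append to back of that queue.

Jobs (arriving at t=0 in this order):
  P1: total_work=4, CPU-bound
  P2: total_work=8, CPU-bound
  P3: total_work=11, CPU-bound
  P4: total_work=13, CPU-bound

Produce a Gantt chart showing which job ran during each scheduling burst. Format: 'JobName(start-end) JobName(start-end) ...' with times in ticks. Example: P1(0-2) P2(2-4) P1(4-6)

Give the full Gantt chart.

t=0-2: P1@Q0 runs 2, rem=2, quantum used, demote→Q1. Q0=[P2,P3,P4] Q1=[P1] Q2=[]
t=2-4: P2@Q0 runs 2, rem=6, quantum used, demote→Q1. Q0=[P3,P4] Q1=[P1,P2] Q2=[]
t=4-6: P3@Q0 runs 2, rem=9, quantum used, demote→Q1. Q0=[P4] Q1=[P1,P2,P3] Q2=[]
t=6-8: P4@Q0 runs 2, rem=11, quantum used, demote→Q1. Q0=[] Q1=[P1,P2,P3,P4] Q2=[]
t=8-10: P1@Q1 runs 2, rem=0, completes. Q0=[] Q1=[P2,P3,P4] Q2=[]
t=10-14: P2@Q1 runs 4, rem=2, quantum used, demote→Q2. Q0=[] Q1=[P3,P4] Q2=[P2]
t=14-18: P3@Q1 runs 4, rem=5, quantum used, demote→Q2. Q0=[] Q1=[P4] Q2=[P2,P3]
t=18-22: P4@Q1 runs 4, rem=7, quantum used, demote→Q2. Q0=[] Q1=[] Q2=[P2,P3,P4]
t=22-24: P2@Q2 runs 2, rem=0, completes. Q0=[] Q1=[] Q2=[P3,P4]
t=24-29: P3@Q2 runs 5, rem=0, completes. Q0=[] Q1=[] Q2=[P4]
t=29-36: P4@Q2 runs 7, rem=0, completes. Q0=[] Q1=[] Q2=[]

Answer: P1(0-2) P2(2-4) P3(4-6) P4(6-8) P1(8-10) P2(10-14) P3(14-18) P4(18-22) P2(22-24) P3(24-29) P4(29-36)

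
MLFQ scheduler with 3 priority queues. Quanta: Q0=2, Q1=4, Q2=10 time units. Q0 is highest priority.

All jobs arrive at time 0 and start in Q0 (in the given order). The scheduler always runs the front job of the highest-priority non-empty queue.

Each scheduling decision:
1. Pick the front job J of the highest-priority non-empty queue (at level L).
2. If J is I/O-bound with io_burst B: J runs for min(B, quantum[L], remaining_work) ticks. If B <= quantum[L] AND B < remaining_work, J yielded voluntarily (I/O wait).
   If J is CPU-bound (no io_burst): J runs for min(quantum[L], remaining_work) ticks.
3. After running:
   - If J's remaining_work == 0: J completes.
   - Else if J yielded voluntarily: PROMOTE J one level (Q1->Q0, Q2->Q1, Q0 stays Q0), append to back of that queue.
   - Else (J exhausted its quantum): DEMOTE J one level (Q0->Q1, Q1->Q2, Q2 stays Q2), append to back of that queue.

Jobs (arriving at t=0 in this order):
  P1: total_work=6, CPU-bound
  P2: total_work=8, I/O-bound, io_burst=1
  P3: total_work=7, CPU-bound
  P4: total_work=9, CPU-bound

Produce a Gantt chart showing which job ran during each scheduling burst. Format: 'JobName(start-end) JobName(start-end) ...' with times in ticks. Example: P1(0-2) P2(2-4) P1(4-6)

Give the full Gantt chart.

t=0-2: P1@Q0 runs 2, rem=4, quantum used, demote→Q1. Q0=[P2,P3,P4] Q1=[P1] Q2=[]
t=2-3: P2@Q0 runs 1, rem=7, I/O yield, promote→Q0. Q0=[P3,P4,P2] Q1=[P1] Q2=[]
t=3-5: P3@Q0 runs 2, rem=5, quantum used, demote→Q1. Q0=[P4,P2] Q1=[P1,P3] Q2=[]
t=5-7: P4@Q0 runs 2, rem=7, quantum used, demote→Q1. Q0=[P2] Q1=[P1,P3,P4] Q2=[]
t=7-8: P2@Q0 runs 1, rem=6, I/O yield, promote→Q0. Q0=[P2] Q1=[P1,P3,P4] Q2=[]
t=8-9: P2@Q0 runs 1, rem=5, I/O yield, promote→Q0. Q0=[P2] Q1=[P1,P3,P4] Q2=[]
t=9-10: P2@Q0 runs 1, rem=4, I/O yield, promote→Q0. Q0=[P2] Q1=[P1,P3,P4] Q2=[]
t=10-11: P2@Q0 runs 1, rem=3, I/O yield, promote→Q0. Q0=[P2] Q1=[P1,P3,P4] Q2=[]
t=11-12: P2@Q0 runs 1, rem=2, I/O yield, promote→Q0. Q0=[P2] Q1=[P1,P3,P4] Q2=[]
t=12-13: P2@Q0 runs 1, rem=1, I/O yield, promote→Q0. Q0=[P2] Q1=[P1,P3,P4] Q2=[]
t=13-14: P2@Q0 runs 1, rem=0, completes. Q0=[] Q1=[P1,P3,P4] Q2=[]
t=14-18: P1@Q1 runs 4, rem=0, completes. Q0=[] Q1=[P3,P4] Q2=[]
t=18-22: P3@Q1 runs 4, rem=1, quantum used, demote→Q2. Q0=[] Q1=[P4] Q2=[P3]
t=22-26: P4@Q1 runs 4, rem=3, quantum used, demote→Q2. Q0=[] Q1=[] Q2=[P3,P4]
t=26-27: P3@Q2 runs 1, rem=0, completes. Q0=[] Q1=[] Q2=[P4]
t=27-30: P4@Q2 runs 3, rem=0, completes. Q0=[] Q1=[] Q2=[]

Answer: P1(0-2) P2(2-3) P3(3-5) P4(5-7) P2(7-8) P2(8-9) P2(9-10) P2(10-11) P2(11-12) P2(12-13) P2(13-14) P1(14-18) P3(18-22) P4(22-26) P3(26-27) P4(27-30)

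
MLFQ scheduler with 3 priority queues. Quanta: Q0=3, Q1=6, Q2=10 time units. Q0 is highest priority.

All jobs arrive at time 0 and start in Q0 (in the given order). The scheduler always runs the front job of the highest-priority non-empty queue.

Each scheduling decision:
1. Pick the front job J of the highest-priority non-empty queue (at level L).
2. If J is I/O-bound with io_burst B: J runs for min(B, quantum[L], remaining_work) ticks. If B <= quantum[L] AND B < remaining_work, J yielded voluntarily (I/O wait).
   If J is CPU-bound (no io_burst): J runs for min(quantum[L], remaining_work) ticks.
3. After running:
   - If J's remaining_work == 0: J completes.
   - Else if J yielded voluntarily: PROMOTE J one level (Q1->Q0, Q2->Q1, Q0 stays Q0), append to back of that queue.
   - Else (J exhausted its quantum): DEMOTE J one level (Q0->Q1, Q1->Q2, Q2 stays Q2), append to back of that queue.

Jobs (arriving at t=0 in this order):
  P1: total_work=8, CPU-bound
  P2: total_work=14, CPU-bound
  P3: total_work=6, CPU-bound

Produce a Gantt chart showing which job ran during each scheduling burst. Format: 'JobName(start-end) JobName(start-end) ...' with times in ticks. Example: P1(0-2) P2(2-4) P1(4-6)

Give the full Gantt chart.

Answer: P1(0-3) P2(3-6) P3(6-9) P1(9-14) P2(14-20) P3(20-23) P2(23-28)

Derivation:
t=0-3: P1@Q0 runs 3, rem=5, quantum used, demote→Q1. Q0=[P2,P3] Q1=[P1] Q2=[]
t=3-6: P2@Q0 runs 3, rem=11, quantum used, demote→Q1. Q0=[P3] Q1=[P1,P2] Q2=[]
t=6-9: P3@Q0 runs 3, rem=3, quantum used, demote→Q1. Q0=[] Q1=[P1,P2,P3] Q2=[]
t=9-14: P1@Q1 runs 5, rem=0, completes. Q0=[] Q1=[P2,P3] Q2=[]
t=14-20: P2@Q1 runs 6, rem=5, quantum used, demote→Q2. Q0=[] Q1=[P3] Q2=[P2]
t=20-23: P3@Q1 runs 3, rem=0, completes. Q0=[] Q1=[] Q2=[P2]
t=23-28: P2@Q2 runs 5, rem=0, completes. Q0=[] Q1=[] Q2=[]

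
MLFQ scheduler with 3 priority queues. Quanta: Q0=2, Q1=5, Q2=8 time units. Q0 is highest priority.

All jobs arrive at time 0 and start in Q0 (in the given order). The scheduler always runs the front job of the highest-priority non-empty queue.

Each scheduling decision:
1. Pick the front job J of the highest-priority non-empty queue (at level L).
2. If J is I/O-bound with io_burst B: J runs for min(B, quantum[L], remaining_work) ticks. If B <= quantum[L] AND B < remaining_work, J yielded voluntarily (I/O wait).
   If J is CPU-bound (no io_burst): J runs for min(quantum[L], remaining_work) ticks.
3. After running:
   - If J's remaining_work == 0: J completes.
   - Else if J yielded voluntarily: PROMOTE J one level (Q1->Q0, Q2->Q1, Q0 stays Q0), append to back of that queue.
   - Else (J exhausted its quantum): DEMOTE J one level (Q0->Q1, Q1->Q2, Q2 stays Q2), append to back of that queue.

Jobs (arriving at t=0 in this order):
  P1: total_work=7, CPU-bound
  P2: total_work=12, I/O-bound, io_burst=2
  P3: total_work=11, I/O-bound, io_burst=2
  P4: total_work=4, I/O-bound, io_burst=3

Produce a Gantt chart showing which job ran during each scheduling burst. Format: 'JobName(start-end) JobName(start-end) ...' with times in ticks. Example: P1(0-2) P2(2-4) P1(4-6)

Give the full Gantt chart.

t=0-2: P1@Q0 runs 2, rem=5, quantum used, demote→Q1. Q0=[P2,P3,P4] Q1=[P1] Q2=[]
t=2-4: P2@Q0 runs 2, rem=10, I/O yield, promote→Q0. Q0=[P3,P4,P2] Q1=[P1] Q2=[]
t=4-6: P3@Q0 runs 2, rem=9, I/O yield, promote→Q0. Q0=[P4,P2,P3] Q1=[P1] Q2=[]
t=6-8: P4@Q0 runs 2, rem=2, quantum used, demote→Q1. Q0=[P2,P3] Q1=[P1,P4] Q2=[]
t=8-10: P2@Q0 runs 2, rem=8, I/O yield, promote→Q0. Q0=[P3,P2] Q1=[P1,P4] Q2=[]
t=10-12: P3@Q0 runs 2, rem=7, I/O yield, promote→Q0. Q0=[P2,P3] Q1=[P1,P4] Q2=[]
t=12-14: P2@Q0 runs 2, rem=6, I/O yield, promote→Q0. Q0=[P3,P2] Q1=[P1,P4] Q2=[]
t=14-16: P3@Q0 runs 2, rem=5, I/O yield, promote→Q0. Q0=[P2,P3] Q1=[P1,P4] Q2=[]
t=16-18: P2@Q0 runs 2, rem=4, I/O yield, promote→Q0. Q0=[P3,P2] Q1=[P1,P4] Q2=[]
t=18-20: P3@Q0 runs 2, rem=3, I/O yield, promote→Q0. Q0=[P2,P3] Q1=[P1,P4] Q2=[]
t=20-22: P2@Q0 runs 2, rem=2, I/O yield, promote→Q0. Q0=[P3,P2] Q1=[P1,P4] Q2=[]
t=22-24: P3@Q0 runs 2, rem=1, I/O yield, promote→Q0. Q0=[P2,P3] Q1=[P1,P4] Q2=[]
t=24-26: P2@Q0 runs 2, rem=0, completes. Q0=[P3] Q1=[P1,P4] Q2=[]
t=26-27: P3@Q0 runs 1, rem=0, completes. Q0=[] Q1=[P1,P4] Q2=[]
t=27-32: P1@Q1 runs 5, rem=0, completes. Q0=[] Q1=[P4] Q2=[]
t=32-34: P4@Q1 runs 2, rem=0, completes. Q0=[] Q1=[] Q2=[]

Answer: P1(0-2) P2(2-4) P3(4-6) P4(6-8) P2(8-10) P3(10-12) P2(12-14) P3(14-16) P2(16-18) P3(18-20) P2(20-22) P3(22-24) P2(24-26) P3(26-27) P1(27-32) P4(32-34)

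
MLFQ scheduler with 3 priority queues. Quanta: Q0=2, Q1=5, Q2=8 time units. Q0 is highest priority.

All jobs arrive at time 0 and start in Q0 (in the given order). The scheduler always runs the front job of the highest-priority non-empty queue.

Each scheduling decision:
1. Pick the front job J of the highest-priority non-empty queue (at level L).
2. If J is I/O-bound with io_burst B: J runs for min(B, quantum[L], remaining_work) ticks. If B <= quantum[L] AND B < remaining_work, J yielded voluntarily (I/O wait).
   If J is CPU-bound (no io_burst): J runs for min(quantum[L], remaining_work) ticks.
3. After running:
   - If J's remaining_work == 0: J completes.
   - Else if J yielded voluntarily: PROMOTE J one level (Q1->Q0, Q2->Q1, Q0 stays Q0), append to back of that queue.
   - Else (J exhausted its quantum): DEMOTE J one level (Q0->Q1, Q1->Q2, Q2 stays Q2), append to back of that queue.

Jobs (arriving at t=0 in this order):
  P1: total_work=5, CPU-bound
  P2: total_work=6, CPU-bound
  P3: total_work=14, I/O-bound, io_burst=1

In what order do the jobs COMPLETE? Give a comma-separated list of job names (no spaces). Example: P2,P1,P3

Answer: P3,P1,P2

Derivation:
t=0-2: P1@Q0 runs 2, rem=3, quantum used, demote→Q1. Q0=[P2,P3] Q1=[P1] Q2=[]
t=2-4: P2@Q0 runs 2, rem=4, quantum used, demote→Q1. Q0=[P3] Q1=[P1,P2] Q2=[]
t=4-5: P3@Q0 runs 1, rem=13, I/O yield, promote→Q0. Q0=[P3] Q1=[P1,P2] Q2=[]
t=5-6: P3@Q0 runs 1, rem=12, I/O yield, promote→Q0. Q0=[P3] Q1=[P1,P2] Q2=[]
t=6-7: P3@Q0 runs 1, rem=11, I/O yield, promote→Q0. Q0=[P3] Q1=[P1,P2] Q2=[]
t=7-8: P3@Q0 runs 1, rem=10, I/O yield, promote→Q0. Q0=[P3] Q1=[P1,P2] Q2=[]
t=8-9: P3@Q0 runs 1, rem=9, I/O yield, promote→Q0. Q0=[P3] Q1=[P1,P2] Q2=[]
t=9-10: P3@Q0 runs 1, rem=8, I/O yield, promote→Q0. Q0=[P3] Q1=[P1,P2] Q2=[]
t=10-11: P3@Q0 runs 1, rem=7, I/O yield, promote→Q0. Q0=[P3] Q1=[P1,P2] Q2=[]
t=11-12: P3@Q0 runs 1, rem=6, I/O yield, promote→Q0. Q0=[P3] Q1=[P1,P2] Q2=[]
t=12-13: P3@Q0 runs 1, rem=5, I/O yield, promote→Q0. Q0=[P3] Q1=[P1,P2] Q2=[]
t=13-14: P3@Q0 runs 1, rem=4, I/O yield, promote→Q0. Q0=[P3] Q1=[P1,P2] Q2=[]
t=14-15: P3@Q0 runs 1, rem=3, I/O yield, promote→Q0. Q0=[P3] Q1=[P1,P2] Q2=[]
t=15-16: P3@Q0 runs 1, rem=2, I/O yield, promote→Q0. Q0=[P3] Q1=[P1,P2] Q2=[]
t=16-17: P3@Q0 runs 1, rem=1, I/O yield, promote→Q0. Q0=[P3] Q1=[P1,P2] Q2=[]
t=17-18: P3@Q0 runs 1, rem=0, completes. Q0=[] Q1=[P1,P2] Q2=[]
t=18-21: P1@Q1 runs 3, rem=0, completes. Q0=[] Q1=[P2] Q2=[]
t=21-25: P2@Q1 runs 4, rem=0, completes. Q0=[] Q1=[] Q2=[]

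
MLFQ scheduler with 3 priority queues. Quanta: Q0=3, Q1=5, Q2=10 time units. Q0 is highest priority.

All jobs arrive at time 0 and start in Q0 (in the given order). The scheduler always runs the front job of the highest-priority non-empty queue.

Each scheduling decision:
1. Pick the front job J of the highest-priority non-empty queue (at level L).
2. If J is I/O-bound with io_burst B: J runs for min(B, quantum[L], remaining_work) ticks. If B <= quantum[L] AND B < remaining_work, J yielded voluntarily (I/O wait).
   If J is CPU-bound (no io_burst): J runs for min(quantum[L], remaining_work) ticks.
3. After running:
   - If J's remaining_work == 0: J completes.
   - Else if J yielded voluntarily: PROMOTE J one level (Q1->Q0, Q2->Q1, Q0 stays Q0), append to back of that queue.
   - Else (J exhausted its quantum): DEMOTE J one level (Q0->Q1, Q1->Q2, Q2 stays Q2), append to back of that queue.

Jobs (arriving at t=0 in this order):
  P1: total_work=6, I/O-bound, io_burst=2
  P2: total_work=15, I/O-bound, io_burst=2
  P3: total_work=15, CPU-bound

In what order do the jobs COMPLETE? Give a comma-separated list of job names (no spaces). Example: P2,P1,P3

Answer: P1,P2,P3

Derivation:
t=0-2: P1@Q0 runs 2, rem=4, I/O yield, promote→Q0. Q0=[P2,P3,P1] Q1=[] Q2=[]
t=2-4: P2@Q0 runs 2, rem=13, I/O yield, promote→Q0. Q0=[P3,P1,P2] Q1=[] Q2=[]
t=4-7: P3@Q0 runs 3, rem=12, quantum used, demote→Q1. Q0=[P1,P2] Q1=[P3] Q2=[]
t=7-9: P1@Q0 runs 2, rem=2, I/O yield, promote→Q0. Q0=[P2,P1] Q1=[P3] Q2=[]
t=9-11: P2@Q0 runs 2, rem=11, I/O yield, promote→Q0. Q0=[P1,P2] Q1=[P3] Q2=[]
t=11-13: P1@Q0 runs 2, rem=0, completes. Q0=[P2] Q1=[P3] Q2=[]
t=13-15: P2@Q0 runs 2, rem=9, I/O yield, promote→Q0. Q0=[P2] Q1=[P3] Q2=[]
t=15-17: P2@Q0 runs 2, rem=7, I/O yield, promote→Q0. Q0=[P2] Q1=[P3] Q2=[]
t=17-19: P2@Q0 runs 2, rem=5, I/O yield, promote→Q0. Q0=[P2] Q1=[P3] Q2=[]
t=19-21: P2@Q0 runs 2, rem=3, I/O yield, promote→Q0. Q0=[P2] Q1=[P3] Q2=[]
t=21-23: P2@Q0 runs 2, rem=1, I/O yield, promote→Q0. Q0=[P2] Q1=[P3] Q2=[]
t=23-24: P2@Q0 runs 1, rem=0, completes. Q0=[] Q1=[P3] Q2=[]
t=24-29: P3@Q1 runs 5, rem=7, quantum used, demote→Q2. Q0=[] Q1=[] Q2=[P3]
t=29-36: P3@Q2 runs 7, rem=0, completes. Q0=[] Q1=[] Q2=[]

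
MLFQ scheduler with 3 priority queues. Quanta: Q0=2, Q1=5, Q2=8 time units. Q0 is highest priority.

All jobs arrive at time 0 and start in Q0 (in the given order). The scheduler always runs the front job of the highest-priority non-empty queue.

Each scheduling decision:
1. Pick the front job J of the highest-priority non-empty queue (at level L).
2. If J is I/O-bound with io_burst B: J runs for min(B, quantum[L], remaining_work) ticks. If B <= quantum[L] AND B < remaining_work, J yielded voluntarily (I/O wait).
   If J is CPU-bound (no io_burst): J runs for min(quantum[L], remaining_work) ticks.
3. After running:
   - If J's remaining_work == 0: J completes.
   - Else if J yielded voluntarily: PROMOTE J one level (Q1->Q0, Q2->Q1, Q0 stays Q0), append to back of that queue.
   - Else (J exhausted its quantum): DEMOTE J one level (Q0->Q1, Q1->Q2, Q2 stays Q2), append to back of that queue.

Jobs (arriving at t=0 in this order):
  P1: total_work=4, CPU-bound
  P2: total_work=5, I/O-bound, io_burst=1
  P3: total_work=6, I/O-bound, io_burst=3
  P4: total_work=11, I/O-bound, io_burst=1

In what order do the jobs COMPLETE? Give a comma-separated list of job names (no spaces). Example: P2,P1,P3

Answer: P2,P4,P1,P3

Derivation:
t=0-2: P1@Q0 runs 2, rem=2, quantum used, demote→Q1. Q0=[P2,P3,P4] Q1=[P1] Q2=[]
t=2-3: P2@Q0 runs 1, rem=4, I/O yield, promote→Q0. Q0=[P3,P4,P2] Q1=[P1] Q2=[]
t=3-5: P3@Q0 runs 2, rem=4, quantum used, demote→Q1. Q0=[P4,P2] Q1=[P1,P3] Q2=[]
t=5-6: P4@Q0 runs 1, rem=10, I/O yield, promote→Q0. Q0=[P2,P4] Q1=[P1,P3] Q2=[]
t=6-7: P2@Q0 runs 1, rem=3, I/O yield, promote→Q0. Q0=[P4,P2] Q1=[P1,P3] Q2=[]
t=7-8: P4@Q0 runs 1, rem=9, I/O yield, promote→Q0. Q0=[P2,P4] Q1=[P1,P3] Q2=[]
t=8-9: P2@Q0 runs 1, rem=2, I/O yield, promote→Q0. Q0=[P4,P2] Q1=[P1,P3] Q2=[]
t=9-10: P4@Q0 runs 1, rem=8, I/O yield, promote→Q0. Q0=[P2,P4] Q1=[P1,P3] Q2=[]
t=10-11: P2@Q0 runs 1, rem=1, I/O yield, promote→Q0. Q0=[P4,P2] Q1=[P1,P3] Q2=[]
t=11-12: P4@Q0 runs 1, rem=7, I/O yield, promote→Q0. Q0=[P2,P4] Q1=[P1,P3] Q2=[]
t=12-13: P2@Q0 runs 1, rem=0, completes. Q0=[P4] Q1=[P1,P3] Q2=[]
t=13-14: P4@Q0 runs 1, rem=6, I/O yield, promote→Q0. Q0=[P4] Q1=[P1,P3] Q2=[]
t=14-15: P4@Q0 runs 1, rem=5, I/O yield, promote→Q0. Q0=[P4] Q1=[P1,P3] Q2=[]
t=15-16: P4@Q0 runs 1, rem=4, I/O yield, promote→Q0. Q0=[P4] Q1=[P1,P3] Q2=[]
t=16-17: P4@Q0 runs 1, rem=3, I/O yield, promote→Q0. Q0=[P4] Q1=[P1,P3] Q2=[]
t=17-18: P4@Q0 runs 1, rem=2, I/O yield, promote→Q0. Q0=[P4] Q1=[P1,P3] Q2=[]
t=18-19: P4@Q0 runs 1, rem=1, I/O yield, promote→Q0. Q0=[P4] Q1=[P1,P3] Q2=[]
t=19-20: P4@Q0 runs 1, rem=0, completes. Q0=[] Q1=[P1,P3] Q2=[]
t=20-22: P1@Q1 runs 2, rem=0, completes. Q0=[] Q1=[P3] Q2=[]
t=22-25: P3@Q1 runs 3, rem=1, I/O yield, promote→Q0. Q0=[P3] Q1=[] Q2=[]
t=25-26: P3@Q0 runs 1, rem=0, completes. Q0=[] Q1=[] Q2=[]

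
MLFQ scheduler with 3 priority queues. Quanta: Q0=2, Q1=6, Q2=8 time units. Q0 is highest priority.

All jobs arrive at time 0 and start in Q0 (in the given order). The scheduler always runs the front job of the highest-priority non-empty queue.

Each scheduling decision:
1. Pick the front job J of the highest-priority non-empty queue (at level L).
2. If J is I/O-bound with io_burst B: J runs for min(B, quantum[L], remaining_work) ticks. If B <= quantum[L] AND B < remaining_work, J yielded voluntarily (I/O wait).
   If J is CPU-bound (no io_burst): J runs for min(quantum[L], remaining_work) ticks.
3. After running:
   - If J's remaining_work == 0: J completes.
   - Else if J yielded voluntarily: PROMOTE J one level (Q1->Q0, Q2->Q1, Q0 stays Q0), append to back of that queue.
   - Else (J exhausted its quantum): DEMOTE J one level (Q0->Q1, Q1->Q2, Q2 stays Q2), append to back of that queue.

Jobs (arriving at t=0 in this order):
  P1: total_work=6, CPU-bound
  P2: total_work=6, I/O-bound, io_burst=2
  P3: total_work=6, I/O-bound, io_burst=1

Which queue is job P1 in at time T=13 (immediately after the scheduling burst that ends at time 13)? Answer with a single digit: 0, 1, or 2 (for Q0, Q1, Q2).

Answer: 1

Derivation:
t=0-2: P1@Q0 runs 2, rem=4, quantum used, demote→Q1. Q0=[P2,P3] Q1=[P1] Q2=[]
t=2-4: P2@Q0 runs 2, rem=4, I/O yield, promote→Q0. Q0=[P3,P2] Q1=[P1] Q2=[]
t=4-5: P3@Q0 runs 1, rem=5, I/O yield, promote→Q0. Q0=[P2,P3] Q1=[P1] Q2=[]
t=5-7: P2@Q0 runs 2, rem=2, I/O yield, promote→Q0. Q0=[P3,P2] Q1=[P1] Q2=[]
t=7-8: P3@Q0 runs 1, rem=4, I/O yield, promote→Q0. Q0=[P2,P3] Q1=[P1] Q2=[]
t=8-10: P2@Q0 runs 2, rem=0, completes. Q0=[P3] Q1=[P1] Q2=[]
t=10-11: P3@Q0 runs 1, rem=3, I/O yield, promote→Q0. Q0=[P3] Q1=[P1] Q2=[]
t=11-12: P3@Q0 runs 1, rem=2, I/O yield, promote→Q0. Q0=[P3] Q1=[P1] Q2=[]
t=12-13: P3@Q0 runs 1, rem=1, I/O yield, promote→Q0. Q0=[P3] Q1=[P1] Q2=[]
t=13-14: P3@Q0 runs 1, rem=0, completes. Q0=[] Q1=[P1] Q2=[]
t=14-18: P1@Q1 runs 4, rem=0, completes. Q0=[] Q1=[] Q2=[]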